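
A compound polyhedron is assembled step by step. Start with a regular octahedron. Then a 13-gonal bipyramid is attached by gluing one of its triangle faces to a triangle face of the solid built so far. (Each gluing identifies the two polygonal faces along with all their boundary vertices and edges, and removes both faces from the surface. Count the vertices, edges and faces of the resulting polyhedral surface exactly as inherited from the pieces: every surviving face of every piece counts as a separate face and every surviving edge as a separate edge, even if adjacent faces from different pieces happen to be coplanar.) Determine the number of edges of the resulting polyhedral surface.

48

A regular octahedron: V=6, E=12, F=8.
Attach a 13-gonal bipyramid (V=15, E=39, F=26) along a 3-gon: merge 3 vertices and 3 edges, delete both glued faces → V=18, E=48, F=32.
Check: V − E + F = 18 − 48 + 32 = 2.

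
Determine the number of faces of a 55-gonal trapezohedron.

110

The n-trapezohedron (dual of the n-antiprism) has V = 2·55 + 2 = 112, E = 4·55 = 220, F = 2·55 = 110.
Check: V − E + F = 112 − 220 + 110 = 2.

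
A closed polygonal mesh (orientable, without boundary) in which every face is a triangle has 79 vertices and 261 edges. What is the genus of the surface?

Every face is a triangle and each edge borders two faces, so 3F = 2·261, giving F = 174.
χ = V − E + F = 79 − 261 + 174 = -8.
For a closed orientable surface χ = 2 − 2g, so g = (2 − (-8))/2 = 5.

5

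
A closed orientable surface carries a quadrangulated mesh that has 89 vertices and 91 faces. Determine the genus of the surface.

2

Every face is a square, so 2E = 4·91 = 364, giving E = 182.
χ = V − E + F = 89 − 182 + 91 = -2.
For a closed orientable surface χ = 2 − 2g, so g = (2 − (-2))/2 = 2.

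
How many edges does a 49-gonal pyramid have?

A pyramid on an n-gon base has one n-gon and n triangles: V = 49 + 1 = 50, E = 2·49 = 98, F = 49 + 1 = 50.
Check: V − E + F = 50 − 98 + 50 = 2.

98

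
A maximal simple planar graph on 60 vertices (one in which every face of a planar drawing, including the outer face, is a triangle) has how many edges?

In a plane triangulation 3F = 2E and V − E + F = 2, so E = 3V − 6 = 3·60 − 6 = 174.

174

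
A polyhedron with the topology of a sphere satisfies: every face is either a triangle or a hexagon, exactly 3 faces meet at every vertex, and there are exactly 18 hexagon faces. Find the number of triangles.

Let x be the number of triangles; then F = 18 + x.
Edge–face incidences: 2E = 6·18 + 3·x = 108 + 3x.
Every vertex has degree 3, so 3V = 2E.
Euler: V − E + F = 2 ⇒ (2E)/3 − E + (18 + x) = 2.
Multiply by 6: 2·(2E) − 3·(2E) + 6·(18 + x) = 12, i.e. 108 + 6x − (108 + 3x) = 12.
Collecting terms: 3x = 12, so x = 4.
Then 2E = 108 + 3·4 = 120, so E = 60, V = 2E/3 = 40, F = 18 + 4 = 22.

4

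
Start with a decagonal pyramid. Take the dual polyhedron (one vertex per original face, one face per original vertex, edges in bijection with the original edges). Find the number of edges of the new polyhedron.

20

The base solid has V = 11, E = 20, F = 11.
The dual swaps V and F and preserves E: V′ = F = 11, E′ = E = 20, F′ = V = 11.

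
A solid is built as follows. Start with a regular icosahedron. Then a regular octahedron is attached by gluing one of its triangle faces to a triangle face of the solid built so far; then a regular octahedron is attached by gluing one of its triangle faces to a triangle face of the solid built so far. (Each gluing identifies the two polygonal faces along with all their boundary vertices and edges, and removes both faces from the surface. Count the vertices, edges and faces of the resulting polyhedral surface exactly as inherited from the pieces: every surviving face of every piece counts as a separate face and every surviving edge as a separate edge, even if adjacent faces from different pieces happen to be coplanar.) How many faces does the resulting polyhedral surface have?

A regular icosahedron: V=12, E=30, F=20.
Attach a regular octahedron (V=6, E=12, F=8) along a 3-gon: merge 3 vertices and 3 edges, delete both glued faces → V=15, E=39, F=26.
Attach a regular octahedron (V=6, E=12, F=8) along a 3-gon: merge 3 vertices and 3 edges, delete both glued faces → V=18, E=48, F=32.
Check: V − E + F = 18 − 48 + 32 = 2.

32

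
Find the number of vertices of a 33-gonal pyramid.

A pyramid on an n-gon base has one n-gon and n triangles: V = 33 + 1 = 34, E = 2·33 = 66, F = 33 + 1 = 34.

34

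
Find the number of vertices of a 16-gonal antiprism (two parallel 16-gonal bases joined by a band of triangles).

32

An antiprism on an n-gon has two n-gon caps and 2n triangles: V = 2·16 = 32, E = 4·16 = 64, F = 2·16 + 2 = 34.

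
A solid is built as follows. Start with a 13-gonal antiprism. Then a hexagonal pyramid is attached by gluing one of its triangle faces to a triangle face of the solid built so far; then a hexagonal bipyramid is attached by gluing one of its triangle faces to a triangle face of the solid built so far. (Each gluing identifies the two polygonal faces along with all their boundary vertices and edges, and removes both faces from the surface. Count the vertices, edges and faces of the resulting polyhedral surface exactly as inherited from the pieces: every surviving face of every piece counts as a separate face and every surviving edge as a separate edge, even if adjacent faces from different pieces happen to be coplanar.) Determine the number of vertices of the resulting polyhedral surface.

35

A 13-gonal antiprism: V=26, E=52, F=28.
Attach a hexagonal pyramid (V=7, E=12, F=7) along a 3-gon: merge 3 vertices and 3 edges, delete both glued faces → V=30, E=61, F=33.
Attach a hexagonal bipyramid (V=8, E=18, F=12) along a 3-gon: merge 3 vertices and 3 edges, delete both glued faces → V=35, E=76, F=43.
Check: V − E + F = 35 − 76 + 43 = 2.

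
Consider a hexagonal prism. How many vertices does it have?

12

A prism on an n-gon has two n-gon bases and n rectangular sides: V = 2·6 = 12, E = 3·6 = 18, F = 6 + 2 = 8.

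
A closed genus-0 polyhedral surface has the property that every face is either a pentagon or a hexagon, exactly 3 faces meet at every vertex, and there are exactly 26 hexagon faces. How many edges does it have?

108

Let x be the number of pentagons; then F = 26 + x.
Edge–face incidences: 2E = 6·26 + 5·x = 156 + 5x.
Every vertex has degree 3, so 3V = 2E.
Euler: V − E + F = 2 ⇒ (2E)/3 − E + (26 + x) = 2.
Multiply by 6: 2·(2E) − 3·(2E) + 6·(26 + x) = 12, i.e. 156 + 6x − (156 + 5x) = 12.
Collecting terms: x = 12.
Then 2E = 156 + 5·12 = 216, so E = 108, V = 2E/3 = 72, F = 26 + 12 = 38.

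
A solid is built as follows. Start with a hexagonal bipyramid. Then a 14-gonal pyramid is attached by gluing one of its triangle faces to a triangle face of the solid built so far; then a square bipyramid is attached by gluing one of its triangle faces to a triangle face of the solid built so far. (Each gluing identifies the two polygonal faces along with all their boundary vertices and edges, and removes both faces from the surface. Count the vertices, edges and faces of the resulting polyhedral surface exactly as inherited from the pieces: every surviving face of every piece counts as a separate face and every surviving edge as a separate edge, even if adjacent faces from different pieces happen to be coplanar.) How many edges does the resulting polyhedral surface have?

52

A hexagonal bipyramid: V=8, E=18, F=12.
Attach a 14-gonal pyramid (V=15, E=28, F=15) along a 3-gon: merge 3 vertices and 3 edges, delete both glued faces → V=20, E=43, F=25.
Attach a square bipyramid (V=6, E=12, F=8) along a 3-gon: merge 3 vertices and 3 edges, delete both glued faces → V=23, E=52, F=31.
Check: V − E + F = 23 − 52 + 31 = 2.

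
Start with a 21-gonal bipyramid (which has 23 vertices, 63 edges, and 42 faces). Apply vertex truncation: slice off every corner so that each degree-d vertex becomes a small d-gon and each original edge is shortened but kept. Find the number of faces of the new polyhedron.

Truncation replaces each original edge-end by a new vertex, so V′ = 2E = 126.
Each original edge survives, and each old vertex of degree d contributes d new edges; summing degrees gives Σd = 2E, so E′ = E + 2E = 3E = 189.
Each original face survives and each original vertex becomes one new face: F′ = F + V = 65.

65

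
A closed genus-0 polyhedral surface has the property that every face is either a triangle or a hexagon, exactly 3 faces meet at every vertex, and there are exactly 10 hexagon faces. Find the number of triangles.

Let x be the number of triangles; then F = 10 + x.
Edge–face incidences: 2E = 6·10 + 3·x = 60 + 3x.
Every vertex has degree 3, so 3V = 2E.
Euler: V − E + F = 2 ⇒ (2E)/3 − E + (10 + x) = 2.
Multiply by 6: 2·(2E) − 3·(2E) + 6·(10 + x) = 12, i.e. 60 + 6x − (60 + 3x) = 12.
Collecting terms: 3x = 12, so x = 4.
Then 2E = 60 + 3·4 = 72, so E = 36, V = 2E/3 = 24, F = 10 + 4 = 14.

4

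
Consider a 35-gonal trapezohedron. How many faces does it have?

70

The n-trapezohedron (dual of the n-antiprism) has V = 2·35 + 2 = 72, E = 4·35 = 140, F = 2·35 = 70.
Check: V − E + F = 72 − 140 + 70 = 2.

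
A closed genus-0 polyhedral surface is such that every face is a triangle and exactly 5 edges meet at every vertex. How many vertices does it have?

12

Each face has 3 edges and each edge borders two faces, so 2E = 3F.
Each vertex has degree 5, so 5V = 2E and hence V = 3F/5.
Euler: V − E + F = 2 ⇒ (3F/5) − (3F/2) + F = 2.
Multiply by 10: (6 − 15 + 10)F = 20, i.e. 1F = 20.
So F = 20, E = 3·20/2 = 30, V = 3·20/5 = 12.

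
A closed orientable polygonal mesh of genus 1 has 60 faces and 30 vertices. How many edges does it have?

For a closed orientable surface of genus 1, χ = 2 − 2·1 = 0.
E = V + F − (0) = 30 + 60 − (0) = 90.

90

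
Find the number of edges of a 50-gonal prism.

150

A prism on an n-gon has two n-gon bases and n rectangular sides: V = 2·50 = 100, E = 3·50 = 150, F = 50 + 2 = 52.
Check: V − E + F = 100 − 150 + 52 = 2.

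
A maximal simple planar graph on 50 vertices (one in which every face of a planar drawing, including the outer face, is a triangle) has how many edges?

In a plane triangulation 3F = 2E and V − E + F = 2, so E = 3V − 6 = 3·50 − 6 = 144.

144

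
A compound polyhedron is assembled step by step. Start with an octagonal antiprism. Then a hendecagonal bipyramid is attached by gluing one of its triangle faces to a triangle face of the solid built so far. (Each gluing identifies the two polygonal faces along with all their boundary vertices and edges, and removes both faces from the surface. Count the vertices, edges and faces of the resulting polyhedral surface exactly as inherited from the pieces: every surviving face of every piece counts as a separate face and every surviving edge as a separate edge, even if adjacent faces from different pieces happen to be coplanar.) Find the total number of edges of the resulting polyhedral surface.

An octagonal antiprism: V=16, E=32, F=18.
Attach a hendecagonal bipyramid (V=13, E=33, F=22) along a 3-gon: merge 3 vertices and 3 edges, delete both glued faces → V=26, E=62, F=38.
Check: V − E + F = 26 − 62 + 38 = 2.

62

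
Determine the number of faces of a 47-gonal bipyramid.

A bipyramid over an n-gon has 2n triangular faces and n + 2 vertices: V = 47 + 2 = 49, E = 3·47 = 141, F = 2·47 = 94.

94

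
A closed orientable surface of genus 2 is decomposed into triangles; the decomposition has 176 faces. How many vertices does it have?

χ = 2 − 2·2 = -2, and every face is a triangle so 3F = 2E.
E = 3·176/2 = 264. Then V = -2 + E − F = -2 + 264 − 176 = 86.

86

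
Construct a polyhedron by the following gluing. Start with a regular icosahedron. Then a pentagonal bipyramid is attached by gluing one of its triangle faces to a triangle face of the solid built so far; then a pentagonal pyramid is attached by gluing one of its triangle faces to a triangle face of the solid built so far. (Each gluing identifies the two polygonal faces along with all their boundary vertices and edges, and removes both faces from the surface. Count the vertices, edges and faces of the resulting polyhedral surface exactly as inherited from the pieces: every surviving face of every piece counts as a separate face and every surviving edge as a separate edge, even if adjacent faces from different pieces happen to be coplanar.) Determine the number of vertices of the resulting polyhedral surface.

19

A regular icosahedron: V=12, E=30, F=20.
Attach a pentagonal bipyramid (V=7, E=15, F=10) along a 3-gon: merge 3 vertices and 3 edges, delete both glued faces → V=16, E=42, F=28.
Attach a pentagonal pyramid (V=6, E=10, F=6) along a 3-gon: merge 3 vertices and 3 edges, delete both glued faces → V=19, E=49, F=32.
Check: V − E + F = 19 − 49 + 32 = 2.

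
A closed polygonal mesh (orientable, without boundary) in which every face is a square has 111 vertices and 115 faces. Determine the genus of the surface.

Every face is a square, so 2E = 4·115 = 460, giving E = 230.
χ = V − E + F = 111 − 230 + 115 = -4.
For a closed orientable surface χ = 2 − 2g, so g = (2 − (-4))/2 = 3.

3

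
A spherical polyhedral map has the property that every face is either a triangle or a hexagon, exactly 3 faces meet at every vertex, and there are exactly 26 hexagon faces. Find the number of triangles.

4

Let x be the number of triangles; then F = 26 + x.
Edge–face incidences: 2E = 6·26 + 3·x = 156 + 3x.
Every vertex has degree 3, so 3V = 2E.
Euler: V − E + F = 2 ⇒ (2E)/3 − E + (26 + x) = 2.
Multiply by 6: 2·(2E) − 3·(2E) + 6·(26 + x) = 12, i.e. 156 + 6x − (156 + 3x) = 12.
Collecting terms: 3x = 12, so x = 4.
Then 2E = 156 + 3·4 = 168, so E = 84, V = 2E/3 = 56, F = 26 + 4 = 30.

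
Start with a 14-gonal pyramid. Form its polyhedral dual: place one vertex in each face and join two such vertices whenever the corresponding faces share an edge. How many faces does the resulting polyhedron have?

The base solid has V = 15, E = 28, F = 15.
The dual swaps V and F and preserves E: V′ = F = 15, E′ = E = 28, F′ = V = 15.

15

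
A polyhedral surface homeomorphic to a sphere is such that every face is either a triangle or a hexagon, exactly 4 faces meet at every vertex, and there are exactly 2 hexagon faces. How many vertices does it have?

Let x be the number of triangles; then F = 2 + x.
Edge–face incidences: 2E = 6·2 + 3·x = 12 + 3x.
Every vertex has degree 4, so 4V = 2E.
Euler: V − E + F = 2 ⇒ (2E)/4 − E + (2 + x) = 2.
Multiply by 8: 2·(2E) − 4·(2E) + 8·(2 + x) = 16, i.e. 16 + 8x − 2·(12 + 3x) = 16.
Collecting terms: 2x − 8 = 16, so 2x = 24, so x = 12.
Then 2E = 12 + 3·12 = 48, so E = 24, V = 2E/4 = 12, F = 2 + 12 = 14.

12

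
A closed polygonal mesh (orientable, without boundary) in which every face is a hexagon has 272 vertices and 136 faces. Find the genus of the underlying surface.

Every face is a hexagon, so 2E = 6·136 = 816, giving E = 408.
χ = V − E + F = 272 − 408 + 136 = 0.
For a closed orientable surface χ = 2 − 2g, so g = (2 − (0))/2 = 1.

1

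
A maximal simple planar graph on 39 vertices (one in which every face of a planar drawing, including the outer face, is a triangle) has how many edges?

111

In a plane triangulation 3F = 2E and V − E + F = 2, so E = 3V − 6 = 3·39 − 6 = 111.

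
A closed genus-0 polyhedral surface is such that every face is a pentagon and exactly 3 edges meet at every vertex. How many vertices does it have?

Each face has 5 edges and each edge borders two faces, so 2E = 5F.
Each vertex has degree 3, so 3V = 2E and hence V = 5F/3.
Euler: V − E + F = 2 ⇒ (5F/3) − (5F/2) + F = 2.
Multiply by 6: (10 − 15 + 6)F = 12, i.e. 1F = 12.
So F = 12, E = 5·12/2 = 30, V = 5·12/3 = 20.

20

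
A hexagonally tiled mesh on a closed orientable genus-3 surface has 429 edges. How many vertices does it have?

χ = 2 − 2·3 = -4, and every face is a hexagon so 6F = 2E.
F = 2E/6 = 143. Then V = -4 + E − F = -4 + 429 − 143 = 282.

282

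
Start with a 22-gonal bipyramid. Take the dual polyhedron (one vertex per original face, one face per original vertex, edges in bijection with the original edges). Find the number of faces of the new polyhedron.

24

The base solid has V = 24, E = 66, F = 44.
The dual swaps V and F and preserves E: V′ = F = 44, E′ = E = 66, F′ = V = 24.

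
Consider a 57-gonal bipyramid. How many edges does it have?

A bipyramid over an n-gon has 2n triangular faces and n + 2 vertices: V = 57 + 2 = 59, E = 3·57 = 171, F = 2·57 = 114.

171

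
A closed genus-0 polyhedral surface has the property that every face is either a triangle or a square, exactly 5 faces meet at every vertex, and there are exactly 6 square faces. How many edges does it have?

60

Let x be the number of triangles; then F = 6 + x.
Edge–face incidences: 2E = 4·6 + 3·x = 24 + 3x.
Every vertex has degree 5, so 5V = 2E.
Euler: V − E + F = 2 ⇒ (2E)/5 − E + (6 + x) = 2.
Multiply by 10: 2·(2E) − 5·(2E) + 10·(6 + x) = 20, i.e. 60 + 10x − 3·(24 + 3x) = 20.
Collecting terms: x − 12 = 20, so x = 32.
Then 2E = 24 + 3·32 = 120, so E = 60, V = 2E/5 = 24, F = 6 + 32 = 38.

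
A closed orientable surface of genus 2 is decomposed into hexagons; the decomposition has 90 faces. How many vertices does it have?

178

χ = 2 − 2·2 = -2, and every face is a hexagon so 6F = 2E.
E = 6·90/2 = 270. Then V = -2 + E − F = -2 + 270 − 90 = 178.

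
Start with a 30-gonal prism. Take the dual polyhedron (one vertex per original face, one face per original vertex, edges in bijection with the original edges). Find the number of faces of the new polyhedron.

The base solid has V = 60, E = 90, F = 32.
The dual swaps V and F and preserves E: V′ = F = 32, E′ = E = 90, F′ = V = 60.

60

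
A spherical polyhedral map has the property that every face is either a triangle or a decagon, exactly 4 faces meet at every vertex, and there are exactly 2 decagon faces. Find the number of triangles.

20

Let x be the number of triangles; then F = 2 + x.
Edge–face incidences: 2E = 10·2 + 3·x = 20 + 3x.
Every vertex has degree 4, so 4V = 2E.
Euler: V − E + F = 2 ⇒ (2E)/4 − E + (2 + x) = 2.
Multiply by 8: 2·(2E) − 4·(2E) + 8·(2 + x) = 16, i.e. 16 + 8x − 2·(20 + 3x) = 16.
Collecting terms: 2x − 24 = 16, so 2x = 40, so x = 20.
Then 2E = 20 + 3·20 = 80, so E = 40, V = 2E/4 = 20, F = 2 + 20 = 22.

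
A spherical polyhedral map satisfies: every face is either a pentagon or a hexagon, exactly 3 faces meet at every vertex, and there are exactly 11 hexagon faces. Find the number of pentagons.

Let x be the number of pentagons; then F = 11 + x.
Edge–face incidences: 2E = 6·11 + 5·x = 66 + 5x.
Every vertex has degree 3, so 3V = 2E.
Euler: V − E + F = 2 ⇒ (2E)/3 − E + (11 + x) = 2.
Multiply by 6: 2·(2E) − 3·(2E) + 6·(11 + x) = 12, i.e. 66 + 6x − (66 + 5x) = 12.
Collecting terms: x = 12.
Then 2E = 66 + 5·12 = 126, so E = 63, V = 2E/3 = 42, F = 11 + 12 = 23.

12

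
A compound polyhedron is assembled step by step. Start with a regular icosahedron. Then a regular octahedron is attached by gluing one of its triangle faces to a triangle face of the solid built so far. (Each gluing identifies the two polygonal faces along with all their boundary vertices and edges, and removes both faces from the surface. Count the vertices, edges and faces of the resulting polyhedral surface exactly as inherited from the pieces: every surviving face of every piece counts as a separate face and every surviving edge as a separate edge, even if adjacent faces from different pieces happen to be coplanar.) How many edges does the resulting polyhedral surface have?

39

A regular icosahedron: V=12, E=30, F=20.
Attach a regular octahedron (V=6, E=12, F=8) along a 3-gon: merge 3 vertices and 3 edges, delete both glued faces → V=15, E=39, F=26.
Check: V − E + F = 15 − 39 + 26 = 2.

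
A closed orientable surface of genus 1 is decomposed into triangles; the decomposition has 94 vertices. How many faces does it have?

χ = 2 − 2·1 = 0, and every face is a triangle so 3F = 2E.
V − E + F = 0 with E = 3F/2 gives 94 − (3/2 − 1)·F = 0, so F = 188 and E = 282.

188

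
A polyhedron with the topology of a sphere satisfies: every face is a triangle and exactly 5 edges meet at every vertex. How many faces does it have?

Each face has 3 edges and each edge borders two faces, so 2E = 3F.
Each vertex has degree 5, so 5V = 2E and hence V = 3F/5.
Euler: V − E + F = 2 ⇒ (3F/5) − (3F/2) + F = 2.
Multiply by 10: (6 − 15 + 10)F = 20, i.e. 1F = 20.
So F = 20, E = 3·20/2 = 30, V = 3·20/5 = 12.

20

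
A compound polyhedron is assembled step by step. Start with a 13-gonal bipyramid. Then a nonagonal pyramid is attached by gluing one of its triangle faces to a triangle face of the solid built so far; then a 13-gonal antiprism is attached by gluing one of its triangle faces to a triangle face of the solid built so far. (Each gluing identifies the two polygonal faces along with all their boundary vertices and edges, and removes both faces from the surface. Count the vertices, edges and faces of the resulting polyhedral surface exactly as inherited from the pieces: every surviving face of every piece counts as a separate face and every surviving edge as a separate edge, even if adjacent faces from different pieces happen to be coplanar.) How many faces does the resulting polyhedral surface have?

A 13-gonal bipyramid: V=15, E=39, F=26.
Attach a nonagonal pyramid (V=10, E=18, F=10) along a 3-gon: merge 3 vertices and 3 edges, delete both glued faces → V=22, E=54, F=34.
Attach a 13-gonal antiprism (V=26, E=52, F=28) along a 3-gon: merge 3 vertices and 3 edges, delete both glued faces → V=45, E=103, F=60.
Check: V − E + F = 45 − 103 + 60 = 2.

60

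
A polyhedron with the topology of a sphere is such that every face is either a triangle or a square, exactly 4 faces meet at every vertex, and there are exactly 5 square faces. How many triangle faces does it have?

Let x be the number of triangles; then F = 5 + x.
Edge–face incidences: 2E = 4·5 + 3·x = 20 + 3x.
Every vertex has degree 4, so 4V = 2E.
Euler: V − E + F = 2 ⇒ (2E)/4 − E + (5 + x) = 2.
Multiply by 8: 2·(2E) − 4·(2E) + 8·(5 + x) = 16, i.e. 40 + 8x − 2·(20 + 3x) = 16.
Collecting terms: 2x = 16, so x = 8.
Then 2E = 20 + 3·8 = 44, so E = 22, V = 2E/4 = 11, F = 5 + 8 = 13.

8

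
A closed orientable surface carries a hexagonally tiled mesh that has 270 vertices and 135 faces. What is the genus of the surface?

1

Every face is a hexagon, so 2E = 6·135 = 810, giving E = 405.
χ = V − E + F = 270 − 405 + 135 = 0.
For a closed orientable surface χ = 2 − 2g, so g = (2 − (0))/2 = 1.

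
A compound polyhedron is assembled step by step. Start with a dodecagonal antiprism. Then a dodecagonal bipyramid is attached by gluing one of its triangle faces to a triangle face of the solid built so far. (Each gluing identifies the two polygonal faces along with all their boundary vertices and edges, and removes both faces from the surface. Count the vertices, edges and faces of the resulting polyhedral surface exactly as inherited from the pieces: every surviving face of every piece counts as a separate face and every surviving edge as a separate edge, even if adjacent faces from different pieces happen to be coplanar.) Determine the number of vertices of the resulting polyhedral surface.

A dodecagonal antiprism: V=24, E=48, F=26.
Attach a dodecagonal bipyramid (V=14, E=36, F=24) along a 3-gon: merge 3 vertices and 3 edges, delete both glued faces → V=35, E=81, F=48.
Check: V − E + F = 35 − 81 + 48 = 2.

35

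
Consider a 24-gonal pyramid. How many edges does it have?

48

A pyramid on an n-gon base has one n-gon and n triangles: V = 24 + 1 = 25, E = 2·24 = 48, F = 24 + 1 = 25.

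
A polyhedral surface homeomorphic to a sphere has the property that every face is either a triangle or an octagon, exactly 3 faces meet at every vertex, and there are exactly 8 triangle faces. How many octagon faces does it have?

6

Let x be the number of octagons; then F = 8 + x.
Edge–face incidences: 2E = 3·8 + 8·x = 24 + 8x.
Every vertex has degree 3, so 3V = 2E.
Euler: V − E + F = 2 ⇒ (2E)/3 − E + (8 + x) = 2.
Multiply by 6: 2·(2E) − 3·(2E) + 6·(8 + x) = 12, i.e. 48 + 6x − (24 + 8x) = 12.
Collecting terms: −2x + 24 = 12, so −2x = −12, so x = 6.
Then 2E = 24 + 8·6 = 72, so E = 36, V = 2E/3 = 24, F = 8 + 6 = 14.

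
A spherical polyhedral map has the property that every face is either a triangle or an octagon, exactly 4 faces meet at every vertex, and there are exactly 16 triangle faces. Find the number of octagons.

2

Let x be the number of octagons; then F = 16 + x.
Edge–face incidences: 2E = 3·16 + 8·x = 48 + 8x.
Every vertex has degree 4, so 4V = 2E.
Euler: V − E + F = 2 ⇒ (2E)/4 − E + (16 + x) = 2.
Multiply by 8: 2·(2E) − 4·(2E) + 8·(16 + x) = 16, i.e. 128 + 8x − 2·(48 + 8x) = 16.
Collecting terms: −8x + 32 = 16, so −8x = −16, so x = 2.
Then 2E = 48 + 8·2 = 64, so E = 32, V = 2E/4 = 16, F = 16 + 2 = 18.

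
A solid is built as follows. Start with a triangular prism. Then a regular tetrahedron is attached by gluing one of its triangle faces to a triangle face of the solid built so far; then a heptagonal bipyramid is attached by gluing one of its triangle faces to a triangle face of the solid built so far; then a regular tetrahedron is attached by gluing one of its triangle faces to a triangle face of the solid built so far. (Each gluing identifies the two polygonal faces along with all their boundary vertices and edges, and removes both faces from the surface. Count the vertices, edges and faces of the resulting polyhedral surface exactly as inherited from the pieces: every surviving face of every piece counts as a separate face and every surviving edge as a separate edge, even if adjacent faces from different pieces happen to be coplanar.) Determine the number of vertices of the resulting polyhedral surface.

14

A triangular prism: V=6, E=9, F=5.
Attach a regular tetrahedron (V=4, E=6, F=4) along a 3-gon: merge 3 vertices and 3 edges, delete both glued faces → V=7, E=12, F=7.
Attach a heptagonal bipyramid (V=9, E=21, F=14) along a 3-gon: merge 3 vertices and 3 edges, delete both glued faces → V=13, E=30, F=19.
Attach a regular tetrahedron (V=4, E=6, F=4) along a 3-gon: merge 3 vertices and 3 edges, delete both glued faces → V=14, E=33, F=21.
Check: V − E + F = 14 − 33 + 21 = 2.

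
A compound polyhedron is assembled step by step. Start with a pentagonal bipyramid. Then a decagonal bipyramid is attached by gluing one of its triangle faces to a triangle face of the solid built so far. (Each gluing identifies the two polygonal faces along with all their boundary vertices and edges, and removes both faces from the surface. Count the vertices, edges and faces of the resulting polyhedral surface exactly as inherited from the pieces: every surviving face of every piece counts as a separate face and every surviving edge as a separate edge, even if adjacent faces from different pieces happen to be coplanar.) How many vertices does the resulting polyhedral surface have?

A pentagonal bipyramid: V=7, E=15, F=10.
Attach a decagonal bipyramid (V=12, E=30, F=20) along a 3-gon: merge 3 vertices and 3 edges, delete both glued faces → V=16, E=42, F=28.
Check: V − E + F = 16 − 42 + 28 = 2.

16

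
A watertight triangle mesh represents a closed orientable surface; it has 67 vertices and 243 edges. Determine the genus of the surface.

Every face is a triangle and each edge borders two faces, so 3F = 2·243, giving F = 162.
χ = V − E + F = 67 − 243 + 162 = -14.
For a closed orientable surface χ = 2 − 2g, so g = (2 − (-14))/2 = 8.

8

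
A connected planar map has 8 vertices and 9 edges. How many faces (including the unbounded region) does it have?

Euler's formula for a connected plane graph: V − E + F = 2, so F = 2 − 8 + 9 = 3.

3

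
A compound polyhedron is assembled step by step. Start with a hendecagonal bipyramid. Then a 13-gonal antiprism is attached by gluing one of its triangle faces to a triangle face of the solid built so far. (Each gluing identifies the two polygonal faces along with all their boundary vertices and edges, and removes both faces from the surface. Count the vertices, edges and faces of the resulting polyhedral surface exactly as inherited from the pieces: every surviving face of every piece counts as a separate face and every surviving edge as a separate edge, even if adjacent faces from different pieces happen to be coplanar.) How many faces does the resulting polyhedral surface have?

48

A hendecagonal bipyramid: V=13, E=33, F=22.
Attach a 13-gonal antiprism (V=26, E=52, F=28) along a 3-gon: merge 3 vertices and 3 edges, delete both glued faces → V=36, E=82, F=48.
Check: V − E + F = 36 − 82 + 48 = 2.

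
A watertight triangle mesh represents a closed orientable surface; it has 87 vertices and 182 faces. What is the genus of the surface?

Every face is a triangle, so 2E = 3·182 = 546, giving E = 273.
χ = V − E + F = 87 − 273 + 182 = -4.
For a closed orientable surface χ = 2 − 2g, so g = (2 − (-4))/2 = 3.

3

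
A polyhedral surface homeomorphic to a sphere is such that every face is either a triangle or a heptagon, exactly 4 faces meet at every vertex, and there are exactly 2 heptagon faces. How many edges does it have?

Let x be the number of triangles; then F = 2 + x.
Edge–face incidences: 2E = 7·2 + 3·x = 14 + 3x.
Every vertex has degree 4, so 4V = 2E.
Euler: V − E + F = 2 ⇒ (2E)/4 − E + (2 + x) = 2.
Multiply by 8: 2·(2E) − 4·(2E) + 8·(2 + x) = 16, i.e. 16 + 8x − 2·(14 + 3x) = 16.
Collecting terms: 2x − 12 = 16, so 2x = 28, so x = 14.
Then 2E = 14 + 3·14 = 56, so E = 28, V = 2E/4 = 14, F = 2 + 14 = 16.

28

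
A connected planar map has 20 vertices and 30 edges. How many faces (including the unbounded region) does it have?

12

Euler's formula for a connected plane graph: V − E + F = 2, so F = 2 − 20 + 30 = 12.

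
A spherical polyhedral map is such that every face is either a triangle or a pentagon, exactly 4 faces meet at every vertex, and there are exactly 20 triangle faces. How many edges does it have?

60

Let x be the number of pentagons; then F = 20 + x.
Edge–face incidences: 2E = 3·20 + 5·x = 60 + 5x.
Every vertex has degree 4, so 4V = 2E.
Euler: V − E + F = 2 ⇒ (2E)/4 − E + (20 + x) = 2.
Multiply by 8: 2·(2E) − 4·(2E) + 8·(20 + x) = 16, i.e. 160 + 8x − 2·(60 + 5x) = 16.
Collecting terms: −2x + 40 = 16, so −2x = −24, so x = 12.
Then 2E = 60 + 5·12 = 120, so E = 60, V = 2E/4 = 30, F = 20 + 12 = 32.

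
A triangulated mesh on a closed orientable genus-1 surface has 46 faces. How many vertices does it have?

23

χ = 2 − 2·1 = 0, and every face is a triangle so 3F = 2E.
E = 3·46/2 = 69. Then V = 0 + E − F = 0 + 69 − 46 = 23.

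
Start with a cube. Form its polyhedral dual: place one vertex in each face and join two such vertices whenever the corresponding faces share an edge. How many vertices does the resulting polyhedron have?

6

The base solid has V = 8, E = 12, F = 6.
The dual swaps V and F and preserves E: V′ = F = 6, E′ = E = 12, F′ = V = 8.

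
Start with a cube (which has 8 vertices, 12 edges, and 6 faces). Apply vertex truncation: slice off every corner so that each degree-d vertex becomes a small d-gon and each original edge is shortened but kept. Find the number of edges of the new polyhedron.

Truncation replaces each original edge-end by a new vertex, so V′ = 2E = 24.
Each original edge survives, and each old vertex of degree d contributes d new edges; summing degrees gives Σd = 2E, so E′ = E + 2E = 3E = 36.
Each original face survives and each original vertex becomes one new face: F′ = F + V = 14.

36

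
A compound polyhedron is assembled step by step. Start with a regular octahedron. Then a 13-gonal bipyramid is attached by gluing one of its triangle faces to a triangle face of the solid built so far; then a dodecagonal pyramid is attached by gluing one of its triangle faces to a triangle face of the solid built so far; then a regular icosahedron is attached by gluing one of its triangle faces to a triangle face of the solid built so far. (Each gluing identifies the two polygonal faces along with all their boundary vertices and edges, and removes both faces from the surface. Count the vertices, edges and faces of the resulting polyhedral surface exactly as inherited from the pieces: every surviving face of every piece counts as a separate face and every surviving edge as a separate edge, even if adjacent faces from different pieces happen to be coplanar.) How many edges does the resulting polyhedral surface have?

96

A regular octahedron: V=6, E=12, F=8.
Attach a 13-gonal bipyramid (V=15, E=39, F=26) along a 3-gon: merge 3 vertices and 3 edges, delete both glued faces → V=18, E=48, F=32.
Attach a dodecagonal pyramid (V=13, E=24, F=13) along a 3-gon: merge 3 vertices and 3 edges, delete both glued faces → V=28, E=69, F=43.
Attach a regular icosahedron (V=12, E=30, F=20) along a 3-gon: merge 3 vertices and 3 edges, delete both glued faces → V=37, E=96, F=61.
Check: V − E + F = 37 − 96 + 61 = 2.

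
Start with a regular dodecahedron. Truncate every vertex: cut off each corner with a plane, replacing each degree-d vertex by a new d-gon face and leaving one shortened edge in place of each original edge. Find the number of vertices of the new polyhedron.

The base solid has V = 20, E = 30, F = 12.
Truncation replaces each original edge-end by a new vertex, so V′ = 2E = 60.
Each original edge survives, and each old vertex of degree d contributes d new edges; summing degrees gives Σd = 2E, so E′ = E + 2E = 3E = 90.
Each original face survives and each original vertex becomes one new face: F′ = F + V = 32.

60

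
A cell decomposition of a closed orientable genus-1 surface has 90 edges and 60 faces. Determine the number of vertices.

30

For a closed orientable surface of genus 1, χ = 2 − 2·1 = 0.
V = 0 + E − F = 0 + 90 − 60 = 30.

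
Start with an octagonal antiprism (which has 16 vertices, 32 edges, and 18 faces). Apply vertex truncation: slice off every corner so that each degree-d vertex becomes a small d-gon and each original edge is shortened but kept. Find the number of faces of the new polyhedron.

34

Truncation replaces each original edge-end by a new vertex, so V′ = 2E = 64.
Each original edge survives, and each old vertex of degree d contributes d new edges; summing degrees gives Σd = 2E, so E′ = E + 2E = 3E = 96.
Each original face survives and each original vertex becomes one new face: F′ = F + V = 34.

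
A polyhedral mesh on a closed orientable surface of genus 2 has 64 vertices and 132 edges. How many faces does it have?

For a closed orientable surface of genus 2, χ = 2 − 2·2 = -2.
F = -2 − V + E = -2 − 64 + 132 = 66.

66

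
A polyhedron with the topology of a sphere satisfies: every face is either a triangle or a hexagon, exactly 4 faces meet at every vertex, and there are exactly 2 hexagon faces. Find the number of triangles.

Let x be the number of triangles; then F = 2 + x.
Edge–face incidences: 2E = 6·2 + 3·x = 12 + 3x.
Every vertex has degree 4, so 4V = 2E.
Euler: V − E + F = 2 ⇒ (2E)/4 − E + (2 + x) = 2.
Multiply by 8: 2·(2E) − 4·(2E) + 8·(2 + x) = 16, i.e. 16 + 8x − 2·(12 + 3x) = 16.
Collecting terms: 2x − 8 = 16, so 2x = 24, so x = 12.
Then 2E = 12 + 3·12 = 48, so E = 24, V = 2E/4 = 12, F = 2 + 12 = 14.

12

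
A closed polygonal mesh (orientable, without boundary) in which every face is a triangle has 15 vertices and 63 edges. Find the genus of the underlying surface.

4

Every face is a triangle and each edge borders two faces, so 3F = 2·63, giving F = 42.
χ = V − E + F = 15 − 63 + 42 = -6.
For a closed orientable surface χ = 2 − 2g, so g = (2 − (-6))/2 = 4.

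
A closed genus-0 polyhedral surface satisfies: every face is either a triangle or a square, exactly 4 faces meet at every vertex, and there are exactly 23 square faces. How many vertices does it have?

29

Let x be the number of triangles; then F = 23 + x.
Edge–face incidences: 2E = 4·23 + 3·x = 92 + 3x.
Every vertex has degree 4, so 4V = 2E.
Euler: V − E + F = 2 ⇒ (2E)/4 − E + (23 + x) = 2.
Multiply by 8: 2·(2E) − 4·(2E) + 8·(23 + x) = 16, i.e. 184 + 8x − 2·(92 + 3x) = 16.
Collecting terms: 2x = 16, so x = 8.
Then 2E = 92 + 3·8 = 116, so E = 58, V = 2E/4 = 29, F = 23 + 8 = 31.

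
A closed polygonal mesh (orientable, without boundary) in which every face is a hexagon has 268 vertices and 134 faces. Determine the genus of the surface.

Every face is a hexagon, so 2E = 6·134 = 804, giving E = 402.
χ = V − E + F = 268 − 402 + 134 = 0.
For a closed orientable surface χ = 2 − 2g, so g = (2 − (0))/2 = 1.

1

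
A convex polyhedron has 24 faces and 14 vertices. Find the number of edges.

Here V − E + F = 2.
E = V + F − (2) = 14 + 24 − (2) = 36.

36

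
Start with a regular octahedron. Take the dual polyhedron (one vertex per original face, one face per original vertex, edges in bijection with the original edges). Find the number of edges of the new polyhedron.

The base solid has V = 6, E = 12, F = 8.
The dual swaps V and F and preserves E: V′ = F = 8, E′ = E = 12, F′ = V = 6.

12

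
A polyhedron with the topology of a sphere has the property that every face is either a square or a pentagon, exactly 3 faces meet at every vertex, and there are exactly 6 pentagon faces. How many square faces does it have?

Let x be the number of squares; then F = 6 + x.
Edge–face incidences: 2E = 5·6 + 4·x = 30 + 4x.
Every vertex has degree 3, so 3V = 2E.
Euler: V − E + F = 2 ⇒ (2E)/3 − E + (6 + x) = 2.
Multiply by 6: 2·(2E) − 3·(2E) + 6·(6 + x) = 12, i.e. 36 + 6x − (30 + 4x) = 12.
Collecting terms: 2x + 6 = 12, so 2x = 6, so x = 3.
Then 2E = 30 + 4·3 = 42, so E = 21, V = 2E/3 = 14, F = 6 + 3 = 9.

3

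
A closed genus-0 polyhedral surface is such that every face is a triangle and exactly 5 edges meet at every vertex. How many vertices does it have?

Each face has 3 edges and each edge borders two faces, so 2E = 3F.
Each vertex has degree 5, so 5V = 2E and hence V = 3F/5.
Euler: V − E + F = 2 ⇒ (3F/5) − (3F/2) + F = 2.
Multiply by 10: (6 − 15 + 10)F = 20, i.e. 1F = 20.
So F = 20, E = 3·20/2 = 30, V = 3·20/5 = 12.

12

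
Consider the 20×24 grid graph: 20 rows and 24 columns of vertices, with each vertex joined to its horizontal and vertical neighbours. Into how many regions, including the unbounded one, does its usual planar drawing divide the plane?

438

The grid has V = 20·24 = 480 vertices and E = 20·23 + 24·19 = 916 edges.
F = 2 − V + E = 2 − 480 + 916 = 438.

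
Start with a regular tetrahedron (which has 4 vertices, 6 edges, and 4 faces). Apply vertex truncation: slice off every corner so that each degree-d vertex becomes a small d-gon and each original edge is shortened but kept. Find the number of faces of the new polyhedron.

8

Truncation replaces each original edge-end by a new vertex, so V′ = 2E = 12.
Each original edge survives, and each old vertex of degree d contributes d new edges; summing degrees gives Σd = 2E, so E′ = E + 2E = 3E = 18.
Each original face survives and each original vertex becomes one new face: F′ = F + V = 8.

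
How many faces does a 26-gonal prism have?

A prism on an n-gon has two n-gon bases and n rectangular sides: V = 2·26 = 52, E = 3·26 = 78, F = 26 + 2 = 28.

28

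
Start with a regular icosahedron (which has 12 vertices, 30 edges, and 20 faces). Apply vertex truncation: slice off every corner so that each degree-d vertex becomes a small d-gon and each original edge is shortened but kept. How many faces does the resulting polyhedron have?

32

Truncation replaces each original edge-end by a new vertex, so V′ = 2E = 60.
Each original edge survives, and each old vertex of degree d contributes d new edges; summing degrees gives Σd = 2E, so E′ = E + 2E = 3E = 90.
Each original face survives and each original vertex becomes one new face: F′ = F + V = 32.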